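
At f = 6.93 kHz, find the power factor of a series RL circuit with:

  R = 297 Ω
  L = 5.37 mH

Step 1 — Angular frequency: ω = 2π·f = 2π·6930 = 4.354e+04 rad/s.
Step 2 — Component impedances:
  R: Z = R = 297 Ω
  L: Z = jωL = j·4.354e+04·0.00537 = 0 + j233.8 Ω
Step 3 — Series combination: Z_total = R + L = 297 + j233.8 Ω = 378∠38.2° Ω.
Step 4 — Power factor: PF = cos(φ) = Re(Z)/|Z| = 297/378 = 0.7857.
Step 5 — Type: Im(Z) = 233.8 ⇒ lagging (phase φ = 38.2°).

PF = 0.7857 (lagging, φ = 38.2°)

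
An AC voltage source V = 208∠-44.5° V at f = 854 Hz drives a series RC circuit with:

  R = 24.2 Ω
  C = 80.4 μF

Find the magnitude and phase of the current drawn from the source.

Step 1 — Angular frequency: ω = 2π·f = 2π·854 = 5366 rad/s.
Step 2 — Component impedances:
  R: Z = R = 24.2 Ω
  C: Z = 1/(jωC) = -j/(ω·C) = 0 - j2.318 Ω
Step 3 — Series combination: Z_total = R + C = 24.2 - j2.318 Ω = 24.31∠-5.5° Ω.
Step 4 — Source phasor: V = 208∠-44.5° V = 148.4 - j145.8 V.
Step 5 — Ohm's law: I = V / Z_total = (148.4 - j145.8) / (24.2 - j2.318) = 6.646 - j5.388 A.
Step 6 — Convert to polar: |I| = 8.556 A, ∠I = -39.0°.

I = 8.556∠-39.0° A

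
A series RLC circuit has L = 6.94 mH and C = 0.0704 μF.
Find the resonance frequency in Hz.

Step 1 — Resonance condition Im(Z)=0 gives ω₀ = 1/√(LC).
Step 2 — ω₀ = 1/√(0.00694·7.04e-08) = 4.524e+04 rad/s.
Step 3 — f₀ = ω₀/(2π) = 7200 Hz.

f₀ = 7200 Hz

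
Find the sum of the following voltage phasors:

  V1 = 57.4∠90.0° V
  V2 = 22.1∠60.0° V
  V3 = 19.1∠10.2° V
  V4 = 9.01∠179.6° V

Step 1 — Convert each phasor to rectangular form:
  V1 = 57.4·(cos(90.0°) + j·sin(90.0°)) = 0 + j57.4 V
  V2 = 22.1·(cos(60.0°) + j·sin(60.0°)) = 11.05 + j19.14 V
  V3 = 19.1·(cos(10.2°) + j·sin(10.2°)) = 18.8 + j3.382 V
  V4 = 9.01·(cos(179.6°) + j·sin(179.6°)) = -9.01 + j0.0629 V
Step 2 — Sum components: V_total = 20.84 + j79.98 V.
Step 3 — Convert to polar: |V_total| = 82.65 V, ∠V_total = 75.4°.

V_total = 82.65∠75.4° V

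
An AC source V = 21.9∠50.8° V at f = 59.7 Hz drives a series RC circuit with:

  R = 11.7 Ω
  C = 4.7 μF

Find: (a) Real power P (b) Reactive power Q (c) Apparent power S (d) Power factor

Step 1 — Angular frequency: ω = 2π·f = 2π·59.7 = 375.1 rad/s.
Step 2 — Component impedances:
  R: Z = R = 11.7 Ω
  C: Z = 1/(jωC) = -j/(ω·C) = 0 - j567.2 Ω
Step 3 — Series combination: Z_total = R + C = 11.7 - j567.2 Ω = 567.3∠-88.8° Ω.
Step 4 — Source phasor: V = 21.9∠50.8° V = 13.84 + j16.97 V.
Step 5 — Current: I = V / Z = -0.0294 + j0.02501 A = 0.0386∠139.6° A.
Step 6 — Complex power: S = V·I* = 0.01743 - j0.8452 VA.
Step 7 — Real power: P = Re(S) = 0.01743 W.
Step 8 — Reactive power: Q = Im(S) = -0.8452 VAR.
Step 9 — Apparent power: |S| = 0.8454 VA.
Step 10 — Power factor: PF = P/|S| = 0.02062 (leading).

(a) P = 0.01743 W  (b) Q = -0.8452 VAR  (c) S = 0.8454 VA  (d) PF = 0.02062 (leading)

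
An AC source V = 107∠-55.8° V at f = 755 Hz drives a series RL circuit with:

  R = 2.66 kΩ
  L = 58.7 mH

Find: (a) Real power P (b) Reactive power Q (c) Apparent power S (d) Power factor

Step 1 — Angular frequency: ω = 2π·f = 2π·755 = 4744 rad/s.
Step 2 — Component impedances:
  R: Z = R = 2660 Ω
  L: Z = jωL = j·4744·0.0587 = 0 + j278.5 Ω
Step 3 — Series combination: Z_total = R + L = 2660 + j278.5 Ω = 2675∠6.0° Ω.
Step 4 — Source phasor: V = 107∠-55.8° V = 60.14 - j88.5 V.
Step 5 — Current: I = V / Z = 0.01892 - j0.03525 A = 0.04001∠-61.8° A.
Step 6 — Complex power: S = V·I* = 4.257 + j0.4457 VA.
Step 7 — Real power: P = Re(S) = 4.257 W.
Step 8 — Reactive power: Q = Im(S) = 0.4457 VAR.
Step 9 — Apparent power: |S| = 4.281 VA.
Step 10 — Power factor: PF = P/|S| = 0.9946 (lagging).

(a) P = 4.257 W  (b) Q = 0.4457 VAR  (c) S = 4.281 VA  (d) PF = 0.9946 (lagging)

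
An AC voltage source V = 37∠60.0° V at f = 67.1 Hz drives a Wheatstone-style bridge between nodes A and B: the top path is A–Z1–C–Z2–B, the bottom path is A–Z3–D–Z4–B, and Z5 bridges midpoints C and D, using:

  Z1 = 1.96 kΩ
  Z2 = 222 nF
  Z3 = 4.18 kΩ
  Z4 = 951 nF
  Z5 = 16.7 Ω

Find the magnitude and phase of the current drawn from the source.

Step 1 — Angular frequency: ω = 2π·f = 2π·67.1 = 421.6 rad/s.
Step 2 — Component impedances:
  Z1: Z = R = 1960 Ω
  Z2: Z = 1/(jωC) = -j/(ω·C) = 0 - j1.068e+04 Ω
  Z3: Z = R = 4180 Ω
  Z4: Z = 1/(jωC) = -j/(ω·C) = 0 - j2494 Ω
  Z5: Z = R = 16.7 Ω
Step 3 — Bridge requires nodal analysis (the Z5 bridge couples midpoints C and D, so the two paths cannot be reduced to a simple series/parallel combination). Setting node B to ground and injecting 1 A at node A, the 3-node admittance system at A, C, D solves to V_A = Z_AB = 1338 - j2022 Ω = 2425∠-56.5° Ω.
Step 4 — Source phasor: V = 37∠60.0° V = 18.5 + j32.04 V.
Step 5 — Ohm's law: I = V / Z_total = (18.5 + j32.04) / (1338 - j2022) = -0.006808 + j0.01366 A.
Step 6 — Convert to polar: |I| = 0.01526 A, ∠I = 116.5°.

I = 0.01526∠116.5° A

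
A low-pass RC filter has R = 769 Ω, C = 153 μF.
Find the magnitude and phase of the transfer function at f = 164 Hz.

Step 1 — Angular frequency: ω = 2π·164 = 1030 rad/s.
Step 2 — Transfer function: H(jω) = 1/(1 + jωRC).
Step 3 — Denominator: 1 + jωRC = 1 + j·1030·769·0.000153 = 1 + j121.2.
Step 4 — H = 6.803e-05 - j0.008248.
Step 5 — Magnitude: |H| = 0.008248 (-41.7 dB); phase: φ = -89.5°.

|H| = 0.008248 (-41.7 dB), φ = -89.5°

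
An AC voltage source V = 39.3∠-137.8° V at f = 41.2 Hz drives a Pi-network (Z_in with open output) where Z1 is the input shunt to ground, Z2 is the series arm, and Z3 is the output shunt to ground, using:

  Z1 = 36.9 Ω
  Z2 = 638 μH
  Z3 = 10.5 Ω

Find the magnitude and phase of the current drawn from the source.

Step 1 — Angular frequency: ω = 2π·f = 2π·41.2 = 258.9 rad/s.
Step 2 — Component impedances:
  Z1: Z = R = 36.9 Ω
  Z2: Z = jωL = j·258.9·0.000638 = 0 + j0.1652 Ω
  Z3: Z = R = 10.5 Ω
Step 3 — With open output, the series arm Z2 and the output shunt Z3 appear in series to ground: Z2 + Z3 = 10.5 + j0.1652 Ω.
Step 4 — Parallel with input shunt Z1: Z_in = Z1 || (Z2 + Z3) = 8.174 + j0.1001 Ω = 8.175∠0.7° Ω.
Step 5 — Source phasor: V = 39.3∠-137.8° V = -29.11 - j26.4 V.
Step 6 — Ohm's law: I = V / Z_total = (-29.11 - j26.4) / (8.174 + j0.1001) = -3.601 - j3.185 A.
Step 7 — Convert to polar: |I| = 4.807 A, ∠I = -138.5°.

I = 4.807∠-138.5° A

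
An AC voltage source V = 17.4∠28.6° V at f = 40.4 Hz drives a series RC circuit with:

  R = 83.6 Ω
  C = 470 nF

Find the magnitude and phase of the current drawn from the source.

Step 1 — Angular frequency: ω = 2π·f = 2π·40.4 = 253.8 rad/s.
Step 2 — Component impedances:
  R: Z = R = 83.6 Ω
  C: Z = 1/(jωC) = -j/(ω·C) = 0 - j8382 Ω
Step 3 — Series combination: Z_total = R + C = 83.6 - j8382 Ω = 8382∠-89.4° Ω.
Step 4 — Source phasor: V = 17.4∠28.6° V = 15.28 + j8.329 V.
Step 5 — Ohm's law: I = V / Z_total = (15.28 + j8.329) / (83.6 - j8382) = -0.0009754 + j0.001832 A.
Step 6 — Convert to polar: |I| = 0.002076 A, ∠I = 118.0°.

I = 0.002076∠118.0° A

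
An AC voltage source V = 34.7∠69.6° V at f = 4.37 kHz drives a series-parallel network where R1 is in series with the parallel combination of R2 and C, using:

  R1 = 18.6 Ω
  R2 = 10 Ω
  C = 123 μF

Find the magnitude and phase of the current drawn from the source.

Step 1 — Angular frequency: ω = 2π·f = 2π·4370 = 2.746e+04 rad/s.
Step 2 — Component impedances:
  R1: Z = R = 18.6 Ω
  R2: Z = R = 10 Ω
  C: Z = 1/(jωC) = -j/(ω·C) = 0 - j0.2961 Ω
Step 3 — Parallel branch: R2 || C = 1/(1/R2 + 1/C) = 0.00876 - j0.2958 Ω.
Step 4 — Series with R1: Z_total = R1 + (R2 || C) = 18.61 - j0.2958 Ω = 18.61∠-0.9° Ω.
Step 5 — Source phasor: V = 34.7∠69.6° V = 12.1 + j32.52 V.
Step 6 — Ohm's law: I = V / Z_total = (12.1 + j32.52) / (18.61 - j0.2958) = 0.622 + j1.758 A.
Step 7 — Convert to polar: |I| = 1.864 A, ∠I = 70.5°.

I = 1.864∠70.5° A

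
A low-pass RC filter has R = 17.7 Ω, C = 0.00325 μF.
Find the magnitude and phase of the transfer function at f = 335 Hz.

Step 1 — Angular frequency: ω = 2π·335 = 2105 rad/s.
Step 2 — Transfer function: H(jω) = 1/(1 + jωRC).
Step 3 — Denominator: 1 + jωRC = 1 + j·2105·17.7·3.25e-09 = 1 + j0.0001211.
Step 4 — H = 1 - j0.0001211.
Step 5 — Magnitude: |H| = 1 (-0.0 dB); phase: φ = -0.0°.

|H| = 1 (-0.0 dB), φ = -0.0°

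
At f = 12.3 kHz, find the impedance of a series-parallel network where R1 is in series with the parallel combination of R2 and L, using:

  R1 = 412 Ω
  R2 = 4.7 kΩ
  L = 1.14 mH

Step 1 — Angular frequency: ω = 2π·f = 2π·1.23e+04 = 7.728e+04 rad/s.
Step 2 — Component impedances:
  R1: Z = R = 412 Ω
  R2: Z = R = 4700 Ω
  L: Z = jωL = j·7.728e+04·0.00114 = 0 + j88.1 Ω
Step 3 — Parallel branch: R2 || L = 1/(1/R2 + 1/L) = 1.651 + j88.07 Ω.
Step 4 — Series with R1: Z_total = R1 + (R2 || L) = 413.7 + j88.07 Ω = 422.9∠12.0° Ω.

Z = 413.7 + j88.07 Ω = 422.9∠12.0° Ω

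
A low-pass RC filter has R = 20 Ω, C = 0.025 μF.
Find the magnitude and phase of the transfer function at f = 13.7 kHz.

Step 1 — Angular frequency: ω = 2π·1.37e+04 = 8.608e+04 rad/s.
Step 2 — Transfer function: H(jω) = 1/(1 + jωRC).
Step 3 — Denominator: 1 + jωRC = 1 + j·8.608e+04·20·2.5e-08 = 1 + j0.04304.
Step 4 — H = 0.9982 - j0.04296.
Step 5 — Magnitude: |H| = 0.9991 (-0.0 dB); phase: φ = -2.5°.

|H| = 0.9991 (-0.0 dB), φ = -2.5°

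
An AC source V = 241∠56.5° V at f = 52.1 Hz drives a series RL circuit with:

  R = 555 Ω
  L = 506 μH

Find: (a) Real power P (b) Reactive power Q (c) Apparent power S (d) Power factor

Step 1 — Angular frequency: ω = 2π·f = 2π·52.1 = 327.4 rad/s.
Step 2 — Component impedances:
  R: Z = R = 555 Ω
  L: Z = jωL = j·327.4·0.000506 = 0 + j0.1656 Ω
Step 3 — Series combination: Z_total = R + L = 555 + j0.1656 Ω = 555∠0.0° Ω.
Step 4 — Source phasor: V = 241∠56.5° V = 133 + j201 V.
Step 5 — Current: I = V / Z = 0.2398 + j0.362 A = 0.4342∠56.5° A.
Step 6 — Complex power: S = V·I* = 104.7 + j0.03123 VA.
Step 7 — Real power: P = Re(S) = 104.7 W.
Step 8 — Reactive power: Q = Im(S) = 0.03123 VAR.
Step 9 — Apparent power: |S| = 104.7 VA.
Step 10 — Power factor: PF = P/|S| = 1 (lagging).

(a) P = 104.7 W  (b) Q = 0.03123 VAR  (c) S = 104.7 VA  (d) PF = 1 (lagging)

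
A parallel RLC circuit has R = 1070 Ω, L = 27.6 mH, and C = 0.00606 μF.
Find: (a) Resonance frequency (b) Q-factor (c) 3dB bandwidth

Step 1 — Resonance: ω₀ = 1/√(LC) = 1/√(0.0276·6.06e-09) = 7.732e+04 rad/s.
Step 2 — f₀ = ω₀/(2π) = 1.231e+04 Hz.
Step 3 — Parallel Q: Q = R/(ω₀L) = 1070/(7.732e+04·0.0276) = 0.5014.
Step 4 — Bandwidth: Δω = ω₀/Q = 1.542e+05 rad/s; BW = Δω/(2π) = 2.455e+04 Hz.

(a) f₀ = 1.231e+04 Hz  (b) Q = 0.5014  (c) BW = 2.455e+04 Hz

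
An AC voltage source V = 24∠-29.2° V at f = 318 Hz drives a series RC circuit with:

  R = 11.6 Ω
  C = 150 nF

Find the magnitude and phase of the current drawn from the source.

Step 1 — Angular frequency: ω = 2π·f = 2π·318 = 1998 rad/s.
Step 2 — Component impedances:
  R: Z = R = 11.6 Ω
  C: Z = 1/(jωC) = -j/(ω·C) = 0 - j3337 Ω
Step 3 — Series combination: Z_total = R + C = 11.6 - j3337 Ω = 3337∠-89.8° Ω.
Step 4 — Source phasor: V = 24∠-29.2° V = 20.95 - j11.71 V.
Step 5 — Ohm's law: I = V / Z_total = (20.95 - j11.71) / (11.6 - j3337) = 0.003531 + j0.006267 A.
Step 6 — Convert to polar: |I| = 0.007193 A, ∠I = 60.6°.

I = 0.007193∠60.6° A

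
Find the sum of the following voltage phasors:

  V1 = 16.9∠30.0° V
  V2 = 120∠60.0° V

Step 1 — Convert each phasor to rectangular form:
  V1 = 16.9·(cos(30.0°) + j·sin(30.0°)) = 14.64 + j8.45 V
  V2 = 120·(cos(60.0°) + j·sin(60.0°)) = 60 + j103.9 V
Step 2 — Sum components: V_total = 74.64 + j112.4 V.
Step 3 — Convert to polar: |V_total| = 134.9 V, ∠V_total = 56.4°.

V_total = 134.9∠56.4° V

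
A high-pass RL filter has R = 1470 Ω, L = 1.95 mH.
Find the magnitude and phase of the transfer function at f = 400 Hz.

Step 1 — Angular frequency: ω = 2π·400 = 2513 rad/s.
Step 2 — Transfer function: H(jω) = jωL/(R + jωL).
Step 3 — Numerator jωL = j·4.901; denominator R + jωL = 1470 + j4.901.
Step 4 — H = 1.111e-05 + j0.003334.
Step 5 — Magnitude: |H| = 0.003334 (-49.5 dB); phase: φ = 89.8°.

|H| = 0.003334 (-49.5 dB), φ = 89.8°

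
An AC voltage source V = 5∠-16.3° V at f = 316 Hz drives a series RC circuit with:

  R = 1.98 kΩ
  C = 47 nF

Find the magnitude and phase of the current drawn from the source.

Step 1 — Angular frequency: ω = 2π·f = 2π·316 = 1985 rad/s.
Step 2 — Component impedances:
  R: Z = R = 1980 Ω
  C: Z = 1/(jωC) = -j/(ω·C) = 0 - j1.072e+04 Ω
Step 3 — Series combination: Z_total = R + C = 1980 - j1.072e+04 Ω = 1.09e+04∠-79.5° Ω.
Step 4 — Source phasor: V = 5∠-16.3° V = 4.799 - j1.403 V.
Step 5 — Ohm's law: I = V / Z_total = (4.799 - j1.403) / (1980 - j1.072e+04) = 0.0002066 + j0.0004097 A.
Step 6 — Convert to polar: |I| = 0.0004588 A, ∠I = 63.2°.

I = 0.0004588∠63.2° A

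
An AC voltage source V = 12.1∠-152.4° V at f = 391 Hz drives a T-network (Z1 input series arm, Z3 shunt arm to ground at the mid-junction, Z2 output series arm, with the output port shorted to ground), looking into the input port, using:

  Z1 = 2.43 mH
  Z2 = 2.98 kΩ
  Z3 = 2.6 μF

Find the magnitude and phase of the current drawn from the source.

Step 1 — Angular frequency: ω = 2π·f = 2π·391 = 2457 rad/s.
Step 2 — Component impedances:
  Z1: Z = jωL = j·2457·0.00243 = 0 + j5.97 Ω
  Z2: Z = R = 2980 Ω
  Z3: Z = 1/(jωC) = -j/(ω·C) = 0 - j156.6 Ω
Step 3 — With the output port shorted to ground, the output series arm Z2 runs from the junction to ground; the shunt arm Z3 also runs from the junction to ground. They appear in parallel: Z3 || Z2 = 8.202 - j156.1 Ω.
Step 4 — Series with input arm Z1: Z_in = Z1 + (Z3 || Z2) = 8.202 - j150.2 Ω = 150.4∠-86.9° Ω.
Step 5 — Source phasor: V = 12.1∠-152.4° V = -10.72 - j5.606 V.
Step 6 — Ohm's law: I = V / Z_total = (-10.72 - j5.606) / (8.202 - j150.2) = 0.03333 - j0.07323 A.
Step 7 — Convert to polar: |I| = 0.08046 A, ∠I = -65.5°.

I = 0.08046∠-65.5° A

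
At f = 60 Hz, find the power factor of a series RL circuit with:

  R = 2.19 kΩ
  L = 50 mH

Step 1 — Angular frequency: ω = 2π·f = 2π·60 = 377 rad/s.
Step 2 — Component impedances:
  R: Z = R = 2190 Ω
  L: Z = jωL = j·377·0.05 = 0 + j18.85 Ω
Step 3 — Series combination: Z_total = R + L = 2190 + j18.85 Ω = 2190∠0.5° Ω.
Step 4 — Power factor: PF = cos(φ) = Re(Z)/|Z| = 2190/2190 = 1.
Step 5 — Type: Im(Z) = 18.85 ⇒ lagging (phase φ = 0.5°).

PF = 1 (lagging, φ = 0.5°)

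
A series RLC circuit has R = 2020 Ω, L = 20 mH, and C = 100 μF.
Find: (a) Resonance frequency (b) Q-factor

Step 1 — Resonance condition Im(Z)=0 gives ω₀ = 1/√(LC).
Step 2 — ω₀ = 1/√(0.02·0.0001) = 707.1 rad/s.
Step 3 — f₀ = ω₀/(2π) = 112.5 Hz.
Step 4 — Series Q: Q = ω₀L/R = 707.1·0.02/2020 = 0.007001.

(a) f₀ = 112.5 Hz  (b) Q = 0.007001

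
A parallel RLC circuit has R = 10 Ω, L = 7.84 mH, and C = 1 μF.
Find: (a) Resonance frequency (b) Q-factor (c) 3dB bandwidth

Step 1 — Resonance: ω₀ = 1/√(LC) = 1/√(0.00784·1e-06) = 1.129e+04 rad/s.
Step 2 — f₀ = ω₀/(2π) = 1797 Hz.
Step 3 — Parallel Q: Q = R/(ω₀L) = 10/(1.129e+04·0.00784) = 0.1129.
Step 4 — Bandwidth: Δω = ω₀/Q = 1e+05 rad/s; BW = Δω/(2π) = 1.592e+04 Hz.

(a) f₀ = 1797 Hz  (b) Q = 0.1129  (c) BW = 1.592e+04 Hz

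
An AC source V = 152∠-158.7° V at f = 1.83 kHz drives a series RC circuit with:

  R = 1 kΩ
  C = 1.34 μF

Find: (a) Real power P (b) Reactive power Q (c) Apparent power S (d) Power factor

Step 1 — Angular frequency: ω = 2π·f = 2π·1830 = 1.15e+04 rad/s.
Step 2 — Component impedances:
  R: Z = R = 1000 Ω
  C: Z = 1/(jωC) = -j/(ω·C) = 0 - j64.9 Ω
Step 3 — Series combination: Z_total = R + C = 1000 - j64.9 Ω = 1002∠-3.7° Ω.
Step 4 — Source phasor: V = 152∠-158.7° V = -141.6 - j55.21 V.
Step 5 — Current: I = V / Z = -0.1375 - j0.06414 A = 0.1517∠-155.0° A.
Step 6 — Complex power: S = V·I* = 23.01 - j1.493 VA.
Step 7 — Real power: P = Re(S) = 23.01 W.
Step 8 — Reactive power: Q = Im(S) = -1.493 VAR.
Step 9 — Apparent power: |S| = 23.06 VA.
Step 10 — Power factor: PF = P/|S| = 0.9979 (leading).

(a) P = 23.01 W  (b) Q = -1.493 VAR  (c) S = 23.06 VA  (d) PF = 0.9979 (leading)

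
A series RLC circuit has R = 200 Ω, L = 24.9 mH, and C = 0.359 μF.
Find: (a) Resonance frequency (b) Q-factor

Step 1 — Resonance condition Im(Z)=0 gives ω₀ = 1/√(LC).
Step 2 — ω₀ = 1/√(0.0249·3.59e-07) = 1.058e+04 rad/s.
Step 3 — f₀ = ω₀/(2π) = 1683 Hz.
Step 4 — Series Q: Q = ω₀L/R = 1.058e+04·0.0249/200 = 1.317.

(a) f₀ = 1683 Hz  (b) Q = 1.317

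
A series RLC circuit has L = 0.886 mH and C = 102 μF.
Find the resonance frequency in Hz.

Step 1 — Resonance condition Im(Z)=0 gives ω₀ = 1/√(LC).
Step 2 — ω₀ = 1/√(0.000886·0.000102) = 3326 rad/s.
Step 3 — f₀ = ω₀/(2π) = 529.4 Hz.

f₀ = 529.4 Hz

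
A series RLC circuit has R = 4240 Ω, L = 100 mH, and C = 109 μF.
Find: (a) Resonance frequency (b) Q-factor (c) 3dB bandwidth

Step 1 — Resonance condition Im(Z)=0 gives ω₀ = 1/√(LC).
Step 2 — ω₀ = 1/√(0.1·0.000109) = 302.9 rad/s.
Step 3 — f₀ = ω₀/(2π) = 48.21 Hz.
Step 4 — Series Q: Q = ω₀L/R = 302.9·0.1/4240 = 0.007144.
Step 5 — 3dB bandwidth: Δω = ω₀/Q = 4.24e+04 rad/s; BW = Δω/(2π) = 6748 Hz.

(a) f₀ = 48.21 Hz  (b) Q = 0.007144  (c) BW = 6748 Hz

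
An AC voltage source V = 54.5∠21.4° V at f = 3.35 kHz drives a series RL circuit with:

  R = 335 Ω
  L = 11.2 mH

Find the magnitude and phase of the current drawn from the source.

Step 1 — Angular frequency: ω = 2π·f = 2π·3350 = 2.105e+04 rad/s.
Step 2 — Component impedances:
  R: Z = R = 335 Ω
  L: Z = jωL = j·2.105e+04·0.0112 = 0 + j235.7 Ω
Step 3 — Series combination: Z_total = R + L = 335 + j235.7 Ω = 409.6∠35.1° Ω.
Step 4 — Source phasor: V = 54.5∠21.4° V = 50.74 + j19.89 V.
Step 5 — Ohm's law: I = V / Z_total = (50.74 + j19.89) / (335 + j235.7) = 0.1292 - j0.03159 A.
Step 6 — Convert to polar: |I| = 0.133 A, ∠I = -13.7°.

I = 0.133∠-13.7° A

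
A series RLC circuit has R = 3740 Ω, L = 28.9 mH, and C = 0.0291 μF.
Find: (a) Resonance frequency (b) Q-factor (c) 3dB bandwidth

Step 1 — Resonance: ω₀ = 1/√(LC) = 1/√(0.0289·2.91e-08) = 3.448e+04 rad/s.
Step 2 — f₀ = ω₀/(2π) = 5488 Hz.
Step 3 — Series Q: Q = ω₀L/R = 3.448e+04·0.0289/3740 = 0.2665.
Step 4 — Bandwidth: Δω = ω₀/Q = 1.294e+05 rad/s; BW = Δω/(2π) = 2.06e+04 Hz.

(a) f₀ = 5488 Hz  (b) Q = 0.2665  (c) BW = 2.06e+04 Hz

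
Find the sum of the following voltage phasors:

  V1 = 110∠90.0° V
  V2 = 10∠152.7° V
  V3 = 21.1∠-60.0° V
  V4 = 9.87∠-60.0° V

Step 1 — Convert each phasor to rectangular form:
  V1 = 110·(cos(90.0°) + j·sin(90.0°)) = 0 + j110 V
  V2 = 10·(cos(152.7°) + j·sin(152.7°)) = -8.886 + j4.586 V
  V3 = 21.1·(cos(-60.0°) + j·sin(-60.0°)) = 10.55 - j18.27 V
  V4 = 9.87·(cos(-60.0°) + j·sin(-60.0°)) = 4.935 - j8.548 V
Step 2 — Sum components: V_total = 6.599 + j87.77 V.
Step 3 — Convert to polar: |V_total| = 88.01 V, ∠V_total = 85.7°.

V_total = 88.01∠85.7° V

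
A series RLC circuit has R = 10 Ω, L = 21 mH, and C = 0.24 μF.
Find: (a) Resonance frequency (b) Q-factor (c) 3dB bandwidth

Step 1 — Resonance: ω₀ = 1/√(LC) = 1/√(0.021·2.4e-07) = 1.409e+04 rad/s.
Step 2 — f₀ = ω₀/(2π) = 2242 Hz.
Step 3 — Series Q: Q = ω₀L/R = 1.409e+04·0.021/10 = 29.58.
Step 4 — Bandwidth: Δω = ω₀/Q = 476.2 rad/s; BW = Δω/(2π) = 75.79 Hz.

(a) f₀ = 2242 Hz  (b) Q = 29.58  (c) BW = 75.79 Hz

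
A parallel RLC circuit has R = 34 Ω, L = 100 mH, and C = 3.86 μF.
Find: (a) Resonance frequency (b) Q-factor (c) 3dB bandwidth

Step 1 — Resonance: ω₀ = 1/√(LC) = 1/√(0.1·3.86e-06) = 1610 rad/s.
Step 2 — f₀ = ω₀/(2π) = 256.2 Hz.
Step 3 — Parallel Q: Q = R/(ω₀L) = 34/(1610·0.1) = 0.2112.
Step 4 — Bandwidth: Δω = ω₀/Q = 7620 rad/s; BW = Δω/(2π) = 1213 Hz.

(a) f₀ = 256.2 Hz  (b) Q = 0.2112  (c) BW = 1213 Hz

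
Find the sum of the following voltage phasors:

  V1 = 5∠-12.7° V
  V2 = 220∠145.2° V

Step 1 — Convert each phasor to rectangular form:
  V1 = 5·(cos(-12.7°) + j·sin(-12.7°)) = 4.878 - j1.099 V
  V2 = 220·(cos(145.2°) + j·sin(145.2°)) = -180.7 + j125.6 V
Step 2 — Sum components: V_total = -175.8 + j124.5 V.
Step 3 — Convert to polar: |V_total| = 215.4 V, ∠V_total = 144.7°.

V_total = 215.4∠144.7° V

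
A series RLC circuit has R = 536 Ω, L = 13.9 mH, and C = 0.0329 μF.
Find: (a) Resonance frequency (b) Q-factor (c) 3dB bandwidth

Step 1 — Resonance condition Im(Z)=0 gives ω₀ = 1/√(LC).
Step 2 — ω₀ = 1/√(0.0139·3.29e-08) = 4.676e+04 rad/s.
Step 3 — f₀ = ω₀/(2π) = 7442 Hz.
Step 4 — Series Q: Q = ω₀L/R = 4.676e+04·0.0139/536 = 1.213.
Step 5 — 3dB bandwidth: Δω = ω₀/Q = 3.856e+04 rad/s; BW = Δω/(2π) = 6137 Hz.

(a) f₀ = 7442 Hz  (b) Q = 1.213  (c) BW = 6137 Hz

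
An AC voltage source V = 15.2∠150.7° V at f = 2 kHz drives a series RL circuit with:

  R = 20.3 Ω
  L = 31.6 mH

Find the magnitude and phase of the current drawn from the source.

Step 1 — Angular frequency: ω = 2π·f = 2π·2000 = 1.257e+04 rad/s.
Step 2 — Component impedances:
  R: Z = R = 20.3 Ω
  L: Z = jωL = j·1.257e+04·0.0316 = 0 + j397.1 Ω
Step 3 — Series combination: Z_total = R + L = 20.3 + j397.1 Ω = 397.6∠87.1° Ω.
Step 4 — Source phasor: V = 15.2∠150.7° V = -13.26 + j7.439 V.
Step 5 — Ohm's law: I = V / Z_total = (-13.26 + j7.439) / (20.3 + j397.1) = 0.01698 + j0.03425 A.
Step 6 — Convert to polar: |I| = 0.03823 A, ∠I = 63.6°.

I = 0.03823∠63.6° A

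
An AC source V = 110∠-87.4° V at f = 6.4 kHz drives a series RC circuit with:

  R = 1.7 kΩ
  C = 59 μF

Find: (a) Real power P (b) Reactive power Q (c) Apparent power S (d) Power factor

Step 1 — Angular frequency: ω = 2π·f = 2π·6400 = 4.021e+04 rad/s.
Step 2 — Component impedances:
  R: Z = R = 1700 Ω
  C: Z = 1/(jωC) = -j/(ω·C) = 0 - j0.4215 Ω
Step 3 — Series combination: Z_total = R + C = 1700 - j0.4215 Ω = 1700∠-0.0° Ω.
Step 4 — Source phasor: V = 110∠-87.4° V = 4.99 - j109.9 V.
Step 5 — Current: I = V / Z = 0.002951 - j0.06464 A = 0.06471∠-87.4° A.
Step 6 — Complex power: S = V·I* = 7.118 - j0.001765 VA.
Step 7 — Real power: P = Re(S) = 7.118 W.
Step 8 — Reactive power: Q = Im(S) = -0.001765 VAR.
Step 9 — Apparent power: |S| = 7.118 VA.
Step 10 — Power factor: PF = P/|S| = 1 (leading).

(a) P = 7.118 W  (b) Q = -0.001765 VAR  (c) S = 7.118 VA  (d) PF = 1 (leading)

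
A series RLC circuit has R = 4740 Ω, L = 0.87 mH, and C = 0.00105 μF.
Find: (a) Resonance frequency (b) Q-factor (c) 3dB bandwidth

Step 1 — Resonance condition Im(Z)=0 gives ω₀ = 1/√(LC).
Step 2 — ω₀ = 1/√(0.00087·1.05e-09) = 1.046e+06 rad/s.
Step 3 — f₀ = ω₀/(2π) = 1.665e+05 Hz.
Step 4 — Series Q: Q = ω₀L/R = 1.046e+06·0.00087/4740 = 0.192.
Step 5 — 3dB bandwidth: Δω = ω₀/Q = 5.448e+06 rad/s; BW = Δω/(2π) = 8.671e+05 Hz.

(a) f₀ = 1.665e+05 Hz  (b) Q = 0.192  (c) BW = 8.671e+05 Hz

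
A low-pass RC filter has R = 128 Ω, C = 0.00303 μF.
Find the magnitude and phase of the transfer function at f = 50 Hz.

Step 1 — Angular frequency: ω = 2π·50 = 314.2 rad/s.
Step 2 — Transfer function: H(jω) = 1/(1 + jωRC).
Step 3 — Denominator: 1 + jωRC = 1 + j·314.2·128·3.03e-09 = 1 + j0.0001218.
Step 4 — H = 1 - j0.0001218.
Step 5 — Magnitude: |H| = 1 (-0.0 dB); phase: φ = -0.0°.

|H| = 1 (-0.0 dB), φ = -0.0°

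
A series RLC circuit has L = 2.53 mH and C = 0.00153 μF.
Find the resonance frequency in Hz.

Step 1 — Resonance condition Im(Z)=0 gives ω₀ = 1/√(LC).
Step 2 — ω₀ = 1/√(0.00253·1.53e-09) = 5.083e+05 rad/s.
Step 3 — f₀ = ω₀/(2π) = 8.089e+04 Hz.

f₀ = 8.089e+04 Hz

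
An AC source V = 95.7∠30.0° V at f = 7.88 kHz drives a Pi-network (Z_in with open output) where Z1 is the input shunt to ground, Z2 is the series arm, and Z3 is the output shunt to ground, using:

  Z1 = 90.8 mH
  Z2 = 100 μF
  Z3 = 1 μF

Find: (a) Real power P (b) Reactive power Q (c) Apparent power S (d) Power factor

Step 1 — Angular frequency: ω = 2π·f = 2π·7880 = 4.951e+04 rad/s.
Step 2 — Component impedances:
  Z1: Z = jωL = j·4.951e+04·0.0908 = 0 + j4496 Ω
  Z2: Z = 1/(jωC) = -j/(ω·C) = 0 - j0.202 Ω
  Z3: Z = 1/(jωC) = -j/(ω·C) = 0 - j20.2 Ω
Step 3 — With open output, the series arm Z2 and the output shunt Z3 appear in series to ground: Z2 + Z3 = 0 - j20.4 Ω.
Step 4 — Parallel with input shunt Z1: Z_in = Z1 || (Z2 + Z3) = 0 - j20.49 Ω = 20.49∠-90.0° Ω.
Step 5 — Source phasor: V = 95.7∠30.0° V = 82.88 + j47.85 V.
Step 6 — Current: I = V / Z = -2.335 + j4.044 A = 4.67∠120.0° A.
Step 7 — Complex power: S = V·I* = 0 - j446.9 VA.
Step 8 — Real power: P = Re(S) = 0 W.
Step 9 — Reactive power: Q = Im(S) = -446.9 VAR.
Step 10 — Apparent power: |S| = 446.9 VA.
Step 11 — Power factor: PF = P/|S| = 0 (leading).

(a) P = 0 W  (b) Q = -446.9 VAR  (c) S = 446.9 VA  (d) PF = 0 (leading)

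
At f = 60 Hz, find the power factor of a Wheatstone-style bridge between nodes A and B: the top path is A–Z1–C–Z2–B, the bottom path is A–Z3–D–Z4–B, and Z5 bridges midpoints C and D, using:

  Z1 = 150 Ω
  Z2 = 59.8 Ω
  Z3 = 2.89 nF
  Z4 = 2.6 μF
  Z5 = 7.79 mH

Step 1 — Angular frequency: ω = 2π·f = 2π·60 = 377 rad/s.
Step 2 — Component impedances:
  Z1: Z = R = 150 Ω
  Z2: Z = R = 59.8 Ω
  Z3: Z = 1/(jωC) = -j/(ω·C) = 0 - j9.178e+05 Ω
  Z4: Z = 1/(jωC) = -j/(ω·C) = 0 - j1020 Ω
  Z5: Z = jωL = j·377·0.00779 = 0 + j2.937 Ω
Step 3 — Bridge requires nodal analysis (the Z5 bridge couples midpoints C and D, so the two paths cannot be reduced to a simple series/parallel combination). Setting node B to ground and injecting 1 A at node A, the 3-node admittance system at A, C, D solves to V_A = Z_AB = 209.6 - j3.528 Ω = 209.6∠-1.0° Ω.
Step 4 — Power factor: PF = cos(φ) = Re(Z)/|Z| = 209.59/209.62 = 0.9999.
Step 5 — Type: Im(Z) = -3.528 ⇒ leading (phase φ = -1.0°).

PF = 0.9999 (leading, φ = -1.0°)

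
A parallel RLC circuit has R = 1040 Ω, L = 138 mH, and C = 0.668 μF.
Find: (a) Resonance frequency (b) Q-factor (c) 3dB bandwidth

Step 1 — Resonance: ω₀ = 1/√(LC) = 1/√(0.138·6.68e-07) = 3294 rad/s.
Step 2 — f₀ = ω₀/(2π) = 524.2 Hz.
Step 3 — Parallel Q: Q = R/(ω₀L) = 1040/(3294·0.138) = 2.288.
Step 4 — Bandwidth: Δω = ω₀/Q = 1439 rad/s; BW = Δω/(2π) = 229.1 Hz.

(a) f₀ = 524.2 Hz  (b) Q = 2.288  (c) BW = 229.1 Hz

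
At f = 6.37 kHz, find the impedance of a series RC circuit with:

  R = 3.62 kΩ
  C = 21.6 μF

Step 1 — Angular frequency: ω = 2π·f = 2π·6370 = 4.002e+04 rad/s.
Step 2 — Component impedances:
  R: Z = R = 3620 Ω
  C: Z = 1/(jωC) = -j/(ω·C) = 0 - j1.157 Ω
Step 3 — Series combination: Z_total = R + C = 3620 - j1.157 Ω = 3620∠-0.0° Ω.

Z = 3620 - j1.157 Ω = 3620∠-0.0° Ω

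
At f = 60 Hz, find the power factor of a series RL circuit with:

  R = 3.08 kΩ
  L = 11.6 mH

Step 1 — Angular frequency: ω = 2π·f = 2π·60 = 377 rad/s.
Step 2 — Component impedances:
  R: Z = R = 3080 Ω
  L: Z = jωL = j·377·0.0116 = 0 + j4.373 Ω
Step 3 — Series combination: Z_total = R + L = 3080 + j4.373 Ω = 3080∠0.1° Ω.
Step 4 — Power factor: PF = cos(φ) = Re(Z)/|Z| = 3080/3080 = 1.
Step 5 — Type: Im(Z) = 4.373 ⇒ lagging (phase φ = 0.1°).

PF = 1 (lagging, φ = 0.1°)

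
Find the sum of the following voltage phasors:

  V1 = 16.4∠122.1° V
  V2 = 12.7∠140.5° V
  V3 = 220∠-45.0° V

Step 1 — Convert each phasor to rectangular form:
  V1 = 16.4·(cos(122.1°) + j·sin(122.1°)) = -8.715 + j13.89 V
  V2 = 12.7·(cos(140.5°) + j·sin(140.5°)) = -9.8 + j8.078 V
  V3 = 220·(cos(-45.0°) + j·sin(-45.0°)) = 155.6 - j155.6 V
Step 2 — Sum components: V_total = 137 - j133.6 V.
Step 3 — Convert to polar: |V_total| = 191.4 V, ∠V_total = -44.3°.

V_total = 191.4∠-44.3° V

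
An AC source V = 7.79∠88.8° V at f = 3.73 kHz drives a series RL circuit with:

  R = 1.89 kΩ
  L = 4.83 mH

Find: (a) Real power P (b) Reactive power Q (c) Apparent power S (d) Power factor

Step 1 — Angular frequency: ω = 2π·f = 2π·3730 = 2.344e+04 rad/s.
Step 2 — Component impedances:
  R: Z = R = 1890 Ω
  L: Z = jωL = j·2.344e+04·0.00483 = 0 + j113.2 Ω
Step 3 — Series combination: Z_total = R + L = 1890 + j113.2 Ω = 1893∠3.4° Ω.
Step 4 — Source phasor: V = 7.79∠88.8° V = 0.1631 + j7.788 V.
Step 5 — Current: I = V / Z = 0.0003319 + j0.004101 A = 0.004114∠85.4° A.
Step 6 — Complex power: S = V·I* = 0.03199 + j0.001916 VA.
Step 7 — Real power: P = Re(S) = 0.03199 W.
Step 8 — Reactive power: Q = Im(S) = 0.001916 VAR.
Step 9 — Apparent power: |S| = 0.03205 VA.
Step 10 — Power factor: PF = P/|S| = 0.9982 (lagging).

(a) P = 0.03199 W  (b) Q = 0.001916 VAR  (c) S = 0.03205 VA  (d) PF = 0.9982 (lagging)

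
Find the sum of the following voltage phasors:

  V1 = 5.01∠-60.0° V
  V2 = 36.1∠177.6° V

Step 1 — Convert each phasor to rectangular form:
  V1 = 5.01·(cos(-60.0°) + j·sin(-60.0°)) = 2.505 - j4.339 V
  V2 = 36.1·(cos(177.6°) + j·sin(177.6°)) = -36.07 + j1.512 V
Step 2 — Sum components: V_total = -33.56 - j2.827 V.
Step 3 — Convert to polar: |V_total| = 33.68 V, ∠V_total = -175.2°.

V_total = 33.68∠-175.2° V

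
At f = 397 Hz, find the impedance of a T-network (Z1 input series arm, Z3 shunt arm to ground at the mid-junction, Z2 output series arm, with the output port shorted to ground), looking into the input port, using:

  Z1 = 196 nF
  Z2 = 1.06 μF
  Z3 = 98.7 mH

Step 1 — Angular frequency: ω = 2π·f = 2π·397 = 2494 rad/s.
Step 2 — Component impedances:
  Z1: Z = 1/(jωC) = -j/(ω·C) = 0 - j2045 Ω
  Z2: Z = 1/(jωC) = -j/(ω·C) = 0 - j378.2 Ω
  Z3: Z = jωL = j·2494·0.0987 = 0 + j246.2 Ω
Step 3 — With the output port shorted to ground, the output series arm Z2 runs from the junction to ground; the shunt arm Z3 also runs from the junction to ground. They appear in parallel: Z3 || Z2 = 0 + j705.4 Ω.
Step 4 — Series with input arm Z1: Z_in = Z1 + (Z3 || Z2) = 0 - j1340 Ω = 1340∠-90.0° Ω.

Z = 0 - j1340 Ω = 1340∠-90.0° Ω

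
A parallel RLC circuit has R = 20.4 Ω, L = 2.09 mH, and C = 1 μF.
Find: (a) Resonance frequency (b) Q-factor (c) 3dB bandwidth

Step 1 — Resonance: ω₀ = 1/√(LC) = 1/√(0.00209·1e-06) = 2.187e+04 rad/s.
Step 2 — f₀ = ω₀/(2π) = 3481 Hz.
Step 3 — Parallel Q: Q = R/(ω₀L) = 20.4/(2.187e+04·0.00209) = 0.4462.
Step 4 — Bandwidth: Δω = ω₀/Q = 4.902e+04 rad/s; BW = Δω/(2π) = 7802 Hz.

(a) f₀ = 3481 Hz  (b) Q = 0.4462  (c) BW = 7802 Hz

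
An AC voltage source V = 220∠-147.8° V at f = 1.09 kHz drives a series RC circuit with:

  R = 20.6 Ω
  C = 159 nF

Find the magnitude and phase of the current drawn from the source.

Step 1 — Angular frequency: ω = 2π·f = 2π·1090 = 6849 rad/s.
Step 2 — Component impedances:
  R: Z = R = 20.6 Ω
  C: Z = 1/(jωC) = -j/(ω·C) = 0 - j918.3 Ω
Step 3 — Series combination: Z_total = R + C = 20.6 - j918.3 Ω = 918.6∠-88.7° Ω.
Step 4 — Source phasor: V = 220∠-147.8° V = -186.2 - j117.2 V.
Step 5 — Ohm's law: I = V / Z_total = (-186.2 - j117.2) / (20.6 - j918.3) = 0.123 - j0.2055 A.
Step 6 — Convert to polar: |I| = 0.2395 A, ∠I = -59.1°.

I = 0.2395∠-59.1° A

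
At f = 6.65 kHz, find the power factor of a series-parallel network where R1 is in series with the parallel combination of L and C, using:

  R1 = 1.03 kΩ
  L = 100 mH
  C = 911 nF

Step 1 — Angular frequency: ω = 2π·f = 2π·6650 = 4.178e+04 rad/s.
Step 2 — Component impedances:
  R1: Z = R = 1030 Ω
  L: Z = jωL = j·4.178e+04·0.1 = 0 + j4178 Ω
  C: Z = 1/(jωC) = -j/(ω·C) = 0 - j26.27 Ω
Step 3 — Parallel branch: L || C = 1/(1/L + 1/C) = 0 - j26.44 Ω.
Step 4 — Series with R1: Z_total = R1 + (L || C) = 1030 - j26.44 Ω = 1030∠-1.5° Ω.
Step 5 — Power factor: PF = cos(φ) = Re(Z)/|Z| = 1030/1030.3 = 0.9997.
Step 6 — Type: Im(Z) = -26.44 ⇒ leading (phase φ = -1.5°).

PF = 0.9997 (leading, φ = -1.5°)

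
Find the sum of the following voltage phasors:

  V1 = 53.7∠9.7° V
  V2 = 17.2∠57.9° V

Step 1 — Convert each phasor to rectangular form:
  V1 = 53.7·(cos(9.7°) + j·sin(9.7°)) = 52.93 + j9.048 V
  V2 = 17.2·(cos(57.9°) + j·sin(57.9°)) = 9.14 + j14.57 V
Step 2 — Sum components: V_total = 62.07 + j23.62 V.
Step 3 — Convert to polar: |V_total| = 66.41 V, ∠V_total = 20.8°.

V_total = 66.41∠20.8° V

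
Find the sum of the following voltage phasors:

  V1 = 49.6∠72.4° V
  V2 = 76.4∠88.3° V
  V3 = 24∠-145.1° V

Step 1 — Convert each phasor to rectangular form:
  V1 = 49.6·(cos(72.4°) + j·sin(72.4°)) = 15 + j47.28 V
  V2 = 76.4·(cos(88.3°) + j·sin(88.3°)) = 2.267 + j76.37 V
  V3 = 24·(cos(-145.1°) + j·sin(-145.1°)) = -19.68 - j13.73 V
Step 2 — Sum components: V_total = -2.42 + j109.9 V.
Step 3 — Convert to polar: |V_total| = 109.9 V, ∠V_total = 91.3°.

V_total = 109.9∠91.3° V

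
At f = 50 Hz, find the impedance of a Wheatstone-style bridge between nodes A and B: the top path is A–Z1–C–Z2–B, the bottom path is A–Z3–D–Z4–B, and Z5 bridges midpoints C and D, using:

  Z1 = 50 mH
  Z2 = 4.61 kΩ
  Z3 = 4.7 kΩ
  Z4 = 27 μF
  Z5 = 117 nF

Step 1 — Angular frequency: ω = 2π·f = 2π·50 = 314.2 rad/s.
Step 2 — Component impedances:
  Z1: Z = jωL = j·314.2·0.05 = 0 + j15.71 Ω
  Z2: Z = R = 4610 Ω
  Z3: Z = R = 4700 Ω
  Z4: Z = 1/(jωC) = -j/(ω·C) = 0 - j117.9 Ω
  Z5: Z = 1/(jωC) = -j/(ω·C) = 0 - j2.721e+04 Ω
Step 3 — Bridge requires nodal analysis (the Z5 bridge couples midpoints C and D, so the two paths cannot be reduced to a simple series/parallel combination). Setting node B to ground and injecting 1 A at node A, the 3-node admittance system at A, C, D solves to V_A = Z_AB = 2315 - j222.6 Ω = 2326∠-5.5° Ω.

Z = 2315 - j222.6 Ω = 2326∠-5.5° Ω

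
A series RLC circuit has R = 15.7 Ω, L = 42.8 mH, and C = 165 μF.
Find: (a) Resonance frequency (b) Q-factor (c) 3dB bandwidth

Step 1 — Resonance condition Im(Z)=0 gives ω₀ = 1/√(LC).
Step 2 — ω₀ = 1/√(0.0428·0.000165) = 376.3 rad/s.
Step 3 — f₀ = ω₀/(2π) = 59.89 Hz.
Step 4 — Series Q: Q = ω₀L/R = 376.3·0.0428/15.7 = 1.026.
Step 5 — 3dB bandwidth: Δω = ω₀/Q = 366.8 rad/s; BW = Δω/(2π) = 58.38 Hz.

(a) f₀ = 59.89 Hz  (b) Q = 1.026  (c) BW = 58.38 Hz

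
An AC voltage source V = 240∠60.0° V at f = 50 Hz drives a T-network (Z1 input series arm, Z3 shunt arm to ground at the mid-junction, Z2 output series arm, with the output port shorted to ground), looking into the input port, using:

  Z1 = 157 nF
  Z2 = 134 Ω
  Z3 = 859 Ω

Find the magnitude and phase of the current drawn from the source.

Step 1 — Angular frequency: ω = 2π·f = 2π·50 = 314.2 rad/s.
Step 2 — Component impedances:
  Z1: Z = 1/(jωC) = -j/(ω·C) = 0 - j2.027e+04 Ω
  Z2: Z = R = 134 Ω
  Z3: Z = R = 859 Ω
Step 3 — With the output port shorted to ground, the output series arm Z2 runs from the junction to ground; the shunt arm Z3 also runs from the junction to ground. They appear in parallel: Z3 || Z2 = 115.9 Ω.
Step 4 — Series with input arm Z1: Z_in = Z1 + (Z3 || Z2) = 115.9 - j2.027e+04 Ω = 2.027e+04∠-89.7° Ω.
Step 5 — Source phasor: V = 240∠60.0° V = 120 + j207.8 V.
Step 6 — Ohm's law: I = V / Z_total = (120 + j207.8) / (115.9 - j2.027e+04) = -0.01022 + j0.005977 A.
Step 7 — Convert to polar: |I| = 0.01184 A, ∠I = 149.7°.

I = 0.01184∠149.7° A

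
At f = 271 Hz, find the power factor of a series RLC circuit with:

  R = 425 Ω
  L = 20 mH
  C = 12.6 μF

Step 1 — Angular frequency: ω = 2π·f = 2π·271 = 1703 rad/s.
Step 2 — Component impedances:
  R: Z = R = 425 Ω
  L: Z = jωL = j·1703·0.02 = 0 + j34.05 Ω
  C: Z = 1/(jωC) = -j/(ω·C) = 0 - j46.61 Ω
Step 3 — Series combination: Z_total = R + L + C = 425 - j12.56 Ω = 425.2∠-1.7° Ω.
Step 4 — Power factor: PF = cos(φ) = Re(Z)/|Z| = 425/425.19 = 0.9996.
Step 5 — Type: Im(Z) = -12.56 ⇒ leading (phase φ = -1.7°).

PF = 0.9996 (leading, φ = -1.7°)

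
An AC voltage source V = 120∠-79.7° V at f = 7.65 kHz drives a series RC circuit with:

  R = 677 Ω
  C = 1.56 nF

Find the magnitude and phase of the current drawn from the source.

Step 1 — Angular frequency: ω = 2π·f = 2π·7650 = 4.807e+04 rad/s.
Step 2 — Component impedances:
  R: Z = R = 677 Ω
  C: Z = 1/(jωC) = -j/(ω·C) = 0 - j1.334e+04 Ω
Step 3 — Series combination: Z_total = R + C = 677 - j1.334e+04 Ω = 1.335e+04∠-87.1° Ω.
Step 4 — Source phasor: V = 120∠-79.7° V = 21.46 - j118.1 V.
Step 5 — Ohm's law: I = V / Z_total = (21.46 - j118.1) / (677 - j1.334e+04) = 0.008912 + j0.001156 A.
Step 6 — Convert to polar: |I| = 0.008986 A, ∠I = 7.4°.

I = 0.008986∠7.4° A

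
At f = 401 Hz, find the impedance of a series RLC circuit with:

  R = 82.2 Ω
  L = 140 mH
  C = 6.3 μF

Step 1 — Angular frequency: ω = 2π·f = 2π·401 = 2520 rad/s.
Step 2 — Component impedances:
  R: Z = R = 82.2 Ω
  L: Z = jωL = j·2520·0.14 = 0 + j352.7 Ω
  C: Z = 1/(jωC) = -j/(ω·C) = 0 - j63 Ω
Step 3 — Series combination: Z_total = R + L + C = 82.2 + j289.7 Ω = 301.2∠74.2° Ω.

Z = 82.2 + j289.7 Ω = 301.2∠74.2° Ω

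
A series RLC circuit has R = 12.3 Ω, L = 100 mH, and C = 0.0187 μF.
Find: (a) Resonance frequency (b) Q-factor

Step 1 — Resonance condition Im(Z)=0 gives ω₀ = 1/√(LC).
Step 2 — ω₀ = 1/√(0.1·1.87e-08) = 2.312e+04 rad/s.
Step 3 — f₀ = ω₀/(2π) = 3680 Hz.
Step 4 — Series Q: Q = ω₀L/R = 2.312e+04·0.1/12.3 = 188.

(a) f₀ = 3680 Hz  (b) Q = 188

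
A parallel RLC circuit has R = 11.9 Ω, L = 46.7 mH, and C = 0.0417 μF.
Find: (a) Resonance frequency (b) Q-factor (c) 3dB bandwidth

Step 1 — Resonance: ω₀ = 1/√(LC) = 1/√(0.0467·4.17e-08) = 2.266e+04 rad/s.
Step 2 — f₀ = ω₀/(2π) = 3607 Hz.
Step 3 — Parallel Q: Q = R/(ω₀L) = 11.9/(2.266e+04·0.0467) = 0.01124.
Step 4 — Bandwidth: Δω = ω₀/Q = 2.015e+06 rad/s; BW = Δω/(2π) = 3.207e+05 Hz.

(a) f₀ = 3607 Hz  (b) Q = 0.01124  (c) BW = 3.207e+05 Hz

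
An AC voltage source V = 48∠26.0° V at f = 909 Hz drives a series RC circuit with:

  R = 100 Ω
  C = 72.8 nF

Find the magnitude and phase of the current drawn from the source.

Step 1 — Angular frequency: ω = 2π·f = 2π·909 = 5711 rad/s.
Step 2 — Component impedances:
  R: Z = R = 100 Ω
  C: Z = 1/(jωC) = -j/(ω·C) = 0 - j2405 Ω
Step 3 — Series combination: Z_total = R + C = 100 - j2405 Ω = 2407∠-87.6° Ω.
Step 4 — Source phasor: V = 48∠26.0° V = 43.14 + j21.04 V.
Step 5 — Ohm's law: I = V / Z_total = (43.14 + j21.04) / (100 - j2405) = -0.007989 + j0.01827 A.
Step 6 — Convert to polar: |I| = 0.01994 A, ∠I = 113.6°.

I = 0.01994∠113.6° A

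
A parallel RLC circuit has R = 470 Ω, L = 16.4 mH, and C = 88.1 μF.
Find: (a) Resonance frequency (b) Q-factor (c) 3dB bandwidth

Step 1 — Resonance: ω₀ = 1/√(LC) = 1/√(0.0164·8.81e-05) = 831.9 rad/s.
Step 2 — f₀ = ω₀/(2π) = 132.4 Hz.
Step 3 — Parallel Q: Q = R/(ω₀L) = 470/(831.9·0.0164) = 34.45.
Step 4 — Bandwidth: Δω = ω₀/Q = 24.15 rad/s; BW = Δω/(2π) = 3.844 Hz.

(a) f₀ = 132.4 Hz  (b) Q = 34.45  (c) BW = 3.844 Hz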